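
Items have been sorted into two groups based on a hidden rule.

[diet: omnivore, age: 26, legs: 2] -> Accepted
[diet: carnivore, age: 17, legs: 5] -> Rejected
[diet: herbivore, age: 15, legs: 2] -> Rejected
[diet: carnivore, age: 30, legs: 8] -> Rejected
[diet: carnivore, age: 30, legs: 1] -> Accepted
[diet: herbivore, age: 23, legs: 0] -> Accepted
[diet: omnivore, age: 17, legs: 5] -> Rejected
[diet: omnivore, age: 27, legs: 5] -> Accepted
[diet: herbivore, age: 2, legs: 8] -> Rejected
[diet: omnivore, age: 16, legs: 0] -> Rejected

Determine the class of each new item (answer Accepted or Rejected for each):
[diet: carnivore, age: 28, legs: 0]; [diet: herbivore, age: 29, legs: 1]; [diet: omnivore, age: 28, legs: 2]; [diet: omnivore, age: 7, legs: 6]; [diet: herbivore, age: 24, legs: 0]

The distinguishing property — legs ≤ 5 AND age ≥ 23 — holds for all the 'Accepted' cases and none of the 'Rejected' cases.
[diet: carnivore, age: 28, legs: 0] — legs = 0, age = 28, hence Accepted. [diet: herbivore, age: 29, legs: 1] — legs = 1, age = 29, hence Accepted. [diet: omnivore, age: 28, legs: 2] — legs = 2, age = 28, hence Accepted. [diet: omnivore, age: 7, legs: 6] — legs = 6, age = 7, hence Rejected. [diet: herbivore, age: 24, legs: 0] — legs = 0, age = 24, hence Accepted.

Accepted, Accepted, Accepted, Rejected, Accepted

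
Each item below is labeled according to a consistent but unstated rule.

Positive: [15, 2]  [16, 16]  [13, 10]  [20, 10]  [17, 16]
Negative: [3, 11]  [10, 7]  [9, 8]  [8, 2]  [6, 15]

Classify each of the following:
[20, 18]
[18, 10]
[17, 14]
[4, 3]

Positive, Positive, Positive, Negative

The distinguishing property — first ≥ 11 — holds for all the 'Positive' cases and none of the 'Negative' cases.
[20, 18]: first 20, satisfies this → Positive. [18, 10]: first 18, satisfies this → Positive. [17, 14]: first 17, satisfies this → Positive. [4, 3]: first 4, does not fit → Negative.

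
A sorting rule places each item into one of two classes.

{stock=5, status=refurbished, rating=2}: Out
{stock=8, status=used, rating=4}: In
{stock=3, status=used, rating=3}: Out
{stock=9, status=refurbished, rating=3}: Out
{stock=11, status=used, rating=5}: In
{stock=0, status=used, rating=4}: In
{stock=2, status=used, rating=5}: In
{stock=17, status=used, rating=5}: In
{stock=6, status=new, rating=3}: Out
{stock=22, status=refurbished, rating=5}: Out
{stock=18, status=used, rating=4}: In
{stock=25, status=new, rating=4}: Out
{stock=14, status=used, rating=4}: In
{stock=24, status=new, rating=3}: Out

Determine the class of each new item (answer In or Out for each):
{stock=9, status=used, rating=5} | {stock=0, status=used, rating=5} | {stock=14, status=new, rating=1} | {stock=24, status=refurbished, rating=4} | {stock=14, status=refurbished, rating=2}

In, In, Out, Out, Out

One predicate separates the groups cleanly: status is used AND rating ≥ 4.
{stock=9, status=used, rating=5}: In (status is used, rating = 5). {stock=0, status=used, rating=5}: In (status is used, rating = 5). {stock=14, status=new, rating=1}: Out (status is new, rating = 1). {stock=24, status=refurbished, rating=4}: Out (status is refurbished, rating = 4). {stock=14, status=refurbished, rating=2}: Out (status is refurbished, rating = 2).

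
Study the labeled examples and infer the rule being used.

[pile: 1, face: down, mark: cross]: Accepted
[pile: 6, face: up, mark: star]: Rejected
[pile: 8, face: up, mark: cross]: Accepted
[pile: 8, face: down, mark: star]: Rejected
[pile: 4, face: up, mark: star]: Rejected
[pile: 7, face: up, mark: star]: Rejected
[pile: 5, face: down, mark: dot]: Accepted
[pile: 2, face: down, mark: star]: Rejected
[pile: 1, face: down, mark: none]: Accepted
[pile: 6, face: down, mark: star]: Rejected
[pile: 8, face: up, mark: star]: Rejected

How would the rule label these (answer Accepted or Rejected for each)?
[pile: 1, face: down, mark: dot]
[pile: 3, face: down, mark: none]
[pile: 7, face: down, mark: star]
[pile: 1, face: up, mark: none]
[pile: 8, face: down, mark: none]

Accepted, Accepted, Rejected, Accepted, Accepted

'Accepted' ⟺ mark is not star.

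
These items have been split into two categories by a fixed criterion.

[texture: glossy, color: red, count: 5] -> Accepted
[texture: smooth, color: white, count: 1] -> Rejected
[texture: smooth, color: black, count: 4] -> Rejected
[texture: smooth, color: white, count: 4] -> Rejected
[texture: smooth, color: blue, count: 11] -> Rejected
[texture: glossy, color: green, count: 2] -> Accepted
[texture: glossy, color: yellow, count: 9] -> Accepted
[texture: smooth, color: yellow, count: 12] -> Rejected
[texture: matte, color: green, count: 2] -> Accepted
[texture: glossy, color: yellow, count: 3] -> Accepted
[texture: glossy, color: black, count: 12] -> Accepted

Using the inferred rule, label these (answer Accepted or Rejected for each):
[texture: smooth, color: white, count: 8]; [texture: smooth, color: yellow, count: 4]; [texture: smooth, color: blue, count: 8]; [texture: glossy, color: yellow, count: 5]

Rejected, Rejected, Rejected, Accepted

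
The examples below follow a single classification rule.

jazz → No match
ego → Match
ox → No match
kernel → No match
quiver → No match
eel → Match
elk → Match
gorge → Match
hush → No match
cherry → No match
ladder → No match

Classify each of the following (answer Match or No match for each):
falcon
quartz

No match, No match

The simplest hypothesis consistent with all the labels is: odd length.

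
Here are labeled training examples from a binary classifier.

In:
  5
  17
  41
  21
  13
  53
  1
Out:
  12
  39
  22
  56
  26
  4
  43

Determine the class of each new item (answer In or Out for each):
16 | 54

Out, Out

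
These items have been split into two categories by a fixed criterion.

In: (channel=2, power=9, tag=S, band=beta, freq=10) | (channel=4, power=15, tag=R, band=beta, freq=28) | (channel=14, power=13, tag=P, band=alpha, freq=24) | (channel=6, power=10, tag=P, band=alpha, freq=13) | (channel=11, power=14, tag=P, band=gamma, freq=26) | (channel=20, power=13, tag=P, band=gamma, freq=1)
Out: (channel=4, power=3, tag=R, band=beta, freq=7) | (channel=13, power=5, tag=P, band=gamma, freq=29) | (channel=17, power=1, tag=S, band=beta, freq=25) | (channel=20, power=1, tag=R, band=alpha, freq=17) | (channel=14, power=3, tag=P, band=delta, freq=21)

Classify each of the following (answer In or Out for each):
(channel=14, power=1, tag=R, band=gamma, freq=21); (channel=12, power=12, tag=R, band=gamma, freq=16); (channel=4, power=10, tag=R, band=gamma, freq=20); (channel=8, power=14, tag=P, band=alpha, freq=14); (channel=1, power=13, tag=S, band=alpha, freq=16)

Out, In, In, In, In

All 'In' examples share one property — power ≥ 9 — and every 'Out' example lacks it.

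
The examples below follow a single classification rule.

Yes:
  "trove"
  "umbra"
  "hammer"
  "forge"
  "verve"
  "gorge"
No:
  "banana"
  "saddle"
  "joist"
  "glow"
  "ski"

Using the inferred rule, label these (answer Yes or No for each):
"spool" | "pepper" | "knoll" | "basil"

Checking candidate rules against both groups, what survives is: contains 'r'.
"spool": No (no 'r').
"pepper": Yes (has 'r').
"knoll": No (no 'r').
"basil": No (no 'r').

No, Yes, No, No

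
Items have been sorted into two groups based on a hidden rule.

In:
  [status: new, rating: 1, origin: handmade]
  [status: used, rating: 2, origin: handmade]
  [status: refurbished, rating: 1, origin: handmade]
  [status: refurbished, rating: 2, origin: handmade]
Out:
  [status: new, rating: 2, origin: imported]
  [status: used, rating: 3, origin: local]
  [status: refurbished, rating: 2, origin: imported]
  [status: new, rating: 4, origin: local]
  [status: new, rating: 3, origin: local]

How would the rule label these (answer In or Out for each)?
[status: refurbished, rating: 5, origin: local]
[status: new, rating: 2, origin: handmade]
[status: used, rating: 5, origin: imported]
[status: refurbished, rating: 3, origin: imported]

All 'In' examples share one property — origin is handmade — and every 'Out' example lacks it.
[status: refurbished, rating: 5, origin: local]: origin is local, does not pass → Out.
[status: new, rating: 2, origin: handmade]: origin is handmade, meets the rule → In.
[status: used, rating: 5, origin: imported]: origin is imported, does not pass → Out.
[status: refurbished, rating: 3, origin: imported]: origin is imported, does not pass → Out.

Out, In, Out, Out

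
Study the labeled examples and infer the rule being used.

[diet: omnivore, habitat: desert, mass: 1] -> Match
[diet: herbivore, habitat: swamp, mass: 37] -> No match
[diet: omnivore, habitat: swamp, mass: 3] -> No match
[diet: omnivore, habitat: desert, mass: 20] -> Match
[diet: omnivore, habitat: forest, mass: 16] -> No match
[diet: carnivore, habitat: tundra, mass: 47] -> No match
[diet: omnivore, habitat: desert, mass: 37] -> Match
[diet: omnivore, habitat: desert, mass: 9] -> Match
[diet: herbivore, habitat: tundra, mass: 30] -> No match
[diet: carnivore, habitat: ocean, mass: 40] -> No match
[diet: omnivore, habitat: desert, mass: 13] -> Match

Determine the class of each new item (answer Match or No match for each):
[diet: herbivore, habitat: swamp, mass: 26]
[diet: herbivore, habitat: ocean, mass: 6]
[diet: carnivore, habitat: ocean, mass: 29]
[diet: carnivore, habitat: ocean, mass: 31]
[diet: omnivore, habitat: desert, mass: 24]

No match, No match, No match, No match, Match

A rule that fits every label: habitat is desert — true of each 'Match' example, false of each 'No match' one.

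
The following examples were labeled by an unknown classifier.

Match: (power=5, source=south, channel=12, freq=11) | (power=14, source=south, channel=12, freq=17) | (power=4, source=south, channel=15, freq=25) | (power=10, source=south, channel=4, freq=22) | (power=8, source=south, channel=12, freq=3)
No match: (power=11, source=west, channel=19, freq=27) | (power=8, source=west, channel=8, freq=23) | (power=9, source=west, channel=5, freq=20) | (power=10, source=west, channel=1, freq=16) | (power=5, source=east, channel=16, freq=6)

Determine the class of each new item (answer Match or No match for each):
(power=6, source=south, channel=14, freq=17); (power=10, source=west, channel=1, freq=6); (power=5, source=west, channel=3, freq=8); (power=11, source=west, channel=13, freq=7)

Comparing the two groups points to one rule — source is south.
(power=6, source=south, channel=14, freq=17) → source is south → Match. (power=10, source=west, channel=1, freq=6) → source is west → No match. (power=5, source=west, channel=3, freq=8) → source is west → No match. (power=11, source=west, channel=13, freq=7) → source is west → No match.

Match, No match, No match, No match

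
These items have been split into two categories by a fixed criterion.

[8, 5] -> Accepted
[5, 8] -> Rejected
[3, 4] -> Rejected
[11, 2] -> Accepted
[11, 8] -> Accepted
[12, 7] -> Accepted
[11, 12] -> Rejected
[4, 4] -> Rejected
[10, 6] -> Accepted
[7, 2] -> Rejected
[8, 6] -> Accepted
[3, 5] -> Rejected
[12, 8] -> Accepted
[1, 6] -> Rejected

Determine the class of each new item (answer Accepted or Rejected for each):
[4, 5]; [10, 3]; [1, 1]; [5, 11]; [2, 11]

All 'Accepted' examples share one property — first > second AND sum ≥ 13 — and every 'Rejected' example lacks it.

Rejected, Accepted, Rejected, Rejected, Rejected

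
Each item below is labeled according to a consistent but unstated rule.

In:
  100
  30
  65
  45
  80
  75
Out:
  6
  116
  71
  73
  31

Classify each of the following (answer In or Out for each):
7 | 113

Out, Out

The rule appears to be: multiple of 5.
Out: 7, since 7 = 5·1 + 2.
Out: 113, since 113 = 5·22 + 3.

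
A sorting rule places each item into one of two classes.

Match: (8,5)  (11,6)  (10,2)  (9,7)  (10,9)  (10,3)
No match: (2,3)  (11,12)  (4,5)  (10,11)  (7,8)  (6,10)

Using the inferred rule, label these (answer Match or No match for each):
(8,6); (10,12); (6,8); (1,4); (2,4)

Every 'Match' example satisfies: first > second. None of the 'No match' examples do.
(8,6): Match (8 > 6). (10,12): No match (10 < 12). (6,8): No match (6 < 8). (1,4): No match (1 < 4). (2,4): No match (2 < 4).

Match, No match, No match, No match, No match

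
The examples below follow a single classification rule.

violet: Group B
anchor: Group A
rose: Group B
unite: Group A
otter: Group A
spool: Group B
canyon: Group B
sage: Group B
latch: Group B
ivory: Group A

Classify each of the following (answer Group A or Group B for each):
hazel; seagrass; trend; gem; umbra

Group B, Group B, Group B, Group B, Group A

Checking candidate rules against both groups, what survives is: starts with a vowel.
Group B: hazel, since starts with 'h'.
Group B: seagrass, since starts with 's'.
Group B: trend, since starts with 't'.
Group B: gem, since starts with 'g'.
Group A: umbra, since starts with 'u'.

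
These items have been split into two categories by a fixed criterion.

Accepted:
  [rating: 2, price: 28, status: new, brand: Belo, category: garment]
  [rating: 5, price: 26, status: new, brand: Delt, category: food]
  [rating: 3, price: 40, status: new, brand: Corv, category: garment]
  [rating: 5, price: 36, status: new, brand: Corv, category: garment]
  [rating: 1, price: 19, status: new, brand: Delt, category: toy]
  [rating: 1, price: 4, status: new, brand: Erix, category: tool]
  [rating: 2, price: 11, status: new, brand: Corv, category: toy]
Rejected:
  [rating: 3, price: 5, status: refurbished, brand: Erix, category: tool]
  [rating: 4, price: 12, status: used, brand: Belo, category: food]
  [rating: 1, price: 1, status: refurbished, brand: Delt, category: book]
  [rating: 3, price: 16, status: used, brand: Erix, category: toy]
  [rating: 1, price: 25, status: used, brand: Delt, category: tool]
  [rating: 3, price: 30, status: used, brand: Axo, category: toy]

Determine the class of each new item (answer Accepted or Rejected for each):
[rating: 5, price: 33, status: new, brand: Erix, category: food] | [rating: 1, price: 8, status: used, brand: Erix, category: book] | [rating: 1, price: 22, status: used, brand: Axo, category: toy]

Accepted, Rejected, Rejected

The distinguishing property — status is new — holds for all the 'Accepted' cases and none of the 'Rejected' cases.
Accepted: [rating: 5, price: 33, status: new, brand: Erix, category: food], since status is new. Rejected: [rating: 1, price: 8, status: used, brand: Erix, category: book], since status is used. Rejected: [rating: 1, price: 22, status: used, brand: Axo, category: toy], since status is used.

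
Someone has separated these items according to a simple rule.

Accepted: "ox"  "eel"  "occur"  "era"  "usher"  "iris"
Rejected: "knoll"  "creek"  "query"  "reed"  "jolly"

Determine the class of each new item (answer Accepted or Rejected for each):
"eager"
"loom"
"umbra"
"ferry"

Accepted, Rejected, Accepted, Rejected

One predicate separates the groups cleanly: starts with a vowel.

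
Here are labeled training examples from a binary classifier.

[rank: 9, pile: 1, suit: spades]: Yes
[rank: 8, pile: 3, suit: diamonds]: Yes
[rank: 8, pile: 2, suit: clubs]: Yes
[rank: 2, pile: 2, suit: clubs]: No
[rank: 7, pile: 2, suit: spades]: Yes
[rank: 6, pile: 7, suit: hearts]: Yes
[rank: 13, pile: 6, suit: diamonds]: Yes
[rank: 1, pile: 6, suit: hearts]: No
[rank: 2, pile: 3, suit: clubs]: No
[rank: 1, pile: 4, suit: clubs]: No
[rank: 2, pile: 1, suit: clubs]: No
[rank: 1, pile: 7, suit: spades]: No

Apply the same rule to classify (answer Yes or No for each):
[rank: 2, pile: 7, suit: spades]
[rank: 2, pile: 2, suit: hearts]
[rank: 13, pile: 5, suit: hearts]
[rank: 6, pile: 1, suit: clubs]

No, No, Yes, Yes

The simplest hypothesis consistent with all the labels is: rank ≥ 6.
[rank: 2, pile: 7, suit: spades]: No (rank = 2).
[rank: 2, pile: 2, suit: hearts]: No (rank = 2).
[rank: 13, pile: 5, suit: hearts]: Yes (rank = 13).
[rank: 6, pile: 1, suit: clubs]: Yes (rank = 6).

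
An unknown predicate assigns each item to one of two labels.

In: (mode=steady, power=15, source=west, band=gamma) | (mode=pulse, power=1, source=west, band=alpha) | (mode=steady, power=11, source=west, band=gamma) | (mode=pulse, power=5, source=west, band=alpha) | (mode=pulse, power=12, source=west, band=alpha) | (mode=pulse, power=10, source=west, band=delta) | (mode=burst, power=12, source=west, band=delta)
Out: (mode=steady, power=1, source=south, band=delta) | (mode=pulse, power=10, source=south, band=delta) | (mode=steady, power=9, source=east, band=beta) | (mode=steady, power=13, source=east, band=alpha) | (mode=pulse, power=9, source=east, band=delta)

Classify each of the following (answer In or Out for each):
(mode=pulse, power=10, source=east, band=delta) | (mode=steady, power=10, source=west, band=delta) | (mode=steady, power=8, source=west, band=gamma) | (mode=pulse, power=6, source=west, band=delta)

Out, In, In, In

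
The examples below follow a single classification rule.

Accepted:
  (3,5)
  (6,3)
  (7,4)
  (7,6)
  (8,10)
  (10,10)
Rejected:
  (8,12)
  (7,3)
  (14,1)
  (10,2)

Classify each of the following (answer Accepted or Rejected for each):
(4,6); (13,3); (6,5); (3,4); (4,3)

Accepted, Rejected, Accepted, Accepted, Accepted

The classifier is using: |first − second| ≤ 3.
(4,6): |4−6| = 2 — fits, so Accepted.
(13,3): |13−3| = 10 — lacks this property, so Rejected.
(6,5): |6−5| = 1 — fits, so Accepted.
(3,4): |3−4| = 1 — fits, so Accepted.
(4,3): |4−3| = 1 — fits, so Accepted.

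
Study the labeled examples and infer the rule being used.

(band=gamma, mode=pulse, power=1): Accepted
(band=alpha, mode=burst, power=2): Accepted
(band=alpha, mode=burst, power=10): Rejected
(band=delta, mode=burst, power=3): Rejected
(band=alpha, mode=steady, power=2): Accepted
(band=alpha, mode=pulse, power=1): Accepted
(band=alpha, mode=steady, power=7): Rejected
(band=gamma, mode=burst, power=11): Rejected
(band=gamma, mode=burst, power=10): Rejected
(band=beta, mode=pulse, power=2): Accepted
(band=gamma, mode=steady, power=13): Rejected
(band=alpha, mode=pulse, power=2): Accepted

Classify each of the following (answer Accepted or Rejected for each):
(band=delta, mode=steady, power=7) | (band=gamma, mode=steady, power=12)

Rejected, Rejected

One predicate separates the groups cleanly: power ≤ 2.
(band=delta, mode=steady, power=7): power = 7, does not fit → Rejected. (band=gamma, mode=steady, power=12): power = 12, does not fit → Rejected.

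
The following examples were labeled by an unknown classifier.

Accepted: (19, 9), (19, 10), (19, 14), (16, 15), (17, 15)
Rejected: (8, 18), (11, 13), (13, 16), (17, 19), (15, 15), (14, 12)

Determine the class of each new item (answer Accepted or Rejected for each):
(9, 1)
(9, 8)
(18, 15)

All 'Accepted' examples share one property — first > second AND sum ≥ 28 — and every 'Rejected' example lacks it.

Rejected, Rejected, Accepted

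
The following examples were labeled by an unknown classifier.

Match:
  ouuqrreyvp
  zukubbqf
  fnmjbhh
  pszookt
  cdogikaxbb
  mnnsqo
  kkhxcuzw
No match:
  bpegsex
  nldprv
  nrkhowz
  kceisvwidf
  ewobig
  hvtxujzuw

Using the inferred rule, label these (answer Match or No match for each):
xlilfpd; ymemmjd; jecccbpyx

Comparing the two groups points to one rule — has a double letter.
xlilfpd: no doubled letter, fails the rule → No match.
ymemmjd: 'mm' doubled, passes → Match.
jecccbpyx: 'cc' doubled, passes → Match.

No match, Match, Match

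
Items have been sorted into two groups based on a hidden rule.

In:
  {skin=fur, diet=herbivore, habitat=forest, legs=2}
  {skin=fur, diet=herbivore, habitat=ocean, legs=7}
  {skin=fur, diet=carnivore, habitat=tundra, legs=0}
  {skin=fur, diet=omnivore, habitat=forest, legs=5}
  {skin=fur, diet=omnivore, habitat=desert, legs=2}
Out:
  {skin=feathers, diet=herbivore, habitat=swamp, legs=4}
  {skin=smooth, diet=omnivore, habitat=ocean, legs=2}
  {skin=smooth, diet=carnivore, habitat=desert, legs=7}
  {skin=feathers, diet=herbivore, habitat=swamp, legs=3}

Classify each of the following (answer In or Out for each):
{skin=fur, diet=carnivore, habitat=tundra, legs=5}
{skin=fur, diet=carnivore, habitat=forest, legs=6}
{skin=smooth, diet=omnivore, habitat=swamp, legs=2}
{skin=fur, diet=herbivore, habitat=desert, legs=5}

In, In, Out, In

The pattern is that an item is 'In' exactly when: skin is fur.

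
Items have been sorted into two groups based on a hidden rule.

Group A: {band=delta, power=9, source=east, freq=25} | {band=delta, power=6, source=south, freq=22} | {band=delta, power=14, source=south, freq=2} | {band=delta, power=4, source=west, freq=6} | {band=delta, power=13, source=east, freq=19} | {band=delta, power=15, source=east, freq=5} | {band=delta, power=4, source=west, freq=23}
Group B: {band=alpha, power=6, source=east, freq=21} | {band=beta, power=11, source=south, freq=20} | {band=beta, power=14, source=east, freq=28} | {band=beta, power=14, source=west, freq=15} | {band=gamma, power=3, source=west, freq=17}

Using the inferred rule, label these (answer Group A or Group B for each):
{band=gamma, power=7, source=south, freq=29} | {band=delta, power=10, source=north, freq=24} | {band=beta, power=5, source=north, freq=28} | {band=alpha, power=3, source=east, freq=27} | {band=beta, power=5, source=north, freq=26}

Group B, Group A, Group B, Group B, Group B

Every 'Group A' example satisfies: band is delta. None of the 'Group B' examples do.
{band=gamma, power=7, source=south, freq=29} → band is gamma → Group B. {band=delta, power=10, source=north, freq=24} → band is delta → Group A. {band=beta, power=5, source=north, freq=28} → band is beta → Group B. {band=alpha, power=3, source=east, freq=27} → band is alpha → Group B. {band=beta, power=5, source=north, freq=26} → band is beta → Group B.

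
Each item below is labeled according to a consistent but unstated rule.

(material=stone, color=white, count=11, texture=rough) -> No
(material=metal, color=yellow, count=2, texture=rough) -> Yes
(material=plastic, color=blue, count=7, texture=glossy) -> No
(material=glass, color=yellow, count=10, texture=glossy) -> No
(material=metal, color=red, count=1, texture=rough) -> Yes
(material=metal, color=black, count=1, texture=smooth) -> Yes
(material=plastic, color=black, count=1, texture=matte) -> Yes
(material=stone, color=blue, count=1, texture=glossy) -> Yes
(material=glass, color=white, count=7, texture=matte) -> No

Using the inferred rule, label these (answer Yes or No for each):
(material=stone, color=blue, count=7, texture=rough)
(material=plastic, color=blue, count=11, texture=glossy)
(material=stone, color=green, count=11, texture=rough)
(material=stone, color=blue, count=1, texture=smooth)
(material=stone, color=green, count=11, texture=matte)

'Yes' ⟺ count ≤ 2.
(material=stone, color=blue, count=7, texture=rough) → count = 7 → No. (material=plastic, color=blue, count=11, texture=glossy) → count = 11 → No. (material=stone, color=green, count=11, texture=rough) → count = 11 → No. (material=stone, color=blue, count=1, texture=smooth) → count = 1 → Yes. (material=stone, color=green, count=11, texture=matte) → count = 11 → No.

No, No, No, Yes, No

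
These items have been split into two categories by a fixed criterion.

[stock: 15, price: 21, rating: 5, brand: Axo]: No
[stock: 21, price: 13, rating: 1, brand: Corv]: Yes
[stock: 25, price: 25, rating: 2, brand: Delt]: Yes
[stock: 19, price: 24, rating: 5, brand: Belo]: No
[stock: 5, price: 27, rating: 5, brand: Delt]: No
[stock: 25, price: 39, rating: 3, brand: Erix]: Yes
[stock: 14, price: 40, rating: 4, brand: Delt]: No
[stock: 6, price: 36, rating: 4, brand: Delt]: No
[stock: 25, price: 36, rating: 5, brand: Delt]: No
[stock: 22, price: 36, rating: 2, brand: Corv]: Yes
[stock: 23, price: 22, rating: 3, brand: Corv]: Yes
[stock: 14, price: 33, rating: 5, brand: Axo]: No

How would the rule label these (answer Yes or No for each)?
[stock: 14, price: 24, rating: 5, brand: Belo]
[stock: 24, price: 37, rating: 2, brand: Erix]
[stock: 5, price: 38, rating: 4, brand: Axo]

No, Yes, No

Rule: rating ≤ 3. This holds for each 'Yes' example and fails for each 'No' one.
[stock: 14, price: 24, rating: 5, brand: Belo] → rating = 5 → No.
[stock: 24, price: 37, rating: 2, brand: Erix] → rating = 2 → Yes.
[stock: 5, price: 38, rating: 4, brand: Axo] → rating = 4 → No.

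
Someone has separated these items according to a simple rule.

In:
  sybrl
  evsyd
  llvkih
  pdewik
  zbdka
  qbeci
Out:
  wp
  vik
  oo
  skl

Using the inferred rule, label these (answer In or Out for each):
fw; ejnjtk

Out, In

The pattern is that an item is 'In' exactly when: length ≥ 5.
fw: length 2 — fails the rule, so Out. ejnjtk: length 6 — checks out, so In.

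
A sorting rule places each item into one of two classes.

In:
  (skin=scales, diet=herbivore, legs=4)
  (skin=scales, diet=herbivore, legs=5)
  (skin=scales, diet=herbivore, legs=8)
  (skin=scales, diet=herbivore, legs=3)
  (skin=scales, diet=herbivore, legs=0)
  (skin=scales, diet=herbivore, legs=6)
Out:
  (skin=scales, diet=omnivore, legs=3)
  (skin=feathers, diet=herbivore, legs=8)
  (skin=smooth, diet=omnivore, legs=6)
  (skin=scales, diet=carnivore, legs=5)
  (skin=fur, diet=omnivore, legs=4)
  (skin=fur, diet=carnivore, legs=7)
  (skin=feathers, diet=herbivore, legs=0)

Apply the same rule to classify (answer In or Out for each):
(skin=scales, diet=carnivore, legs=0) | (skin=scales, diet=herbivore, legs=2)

All 'In' examples share one property — diet is herbivore AND skin is scales — and every 'Out' example lacks it.
(skin=scales, diet=carnivore, legs=0) → diet is carnivore, skin is scales → Out. (skin=scales, diet=herbivore, legs=2) → diet is herbivore, skin is scales → In.

Out, In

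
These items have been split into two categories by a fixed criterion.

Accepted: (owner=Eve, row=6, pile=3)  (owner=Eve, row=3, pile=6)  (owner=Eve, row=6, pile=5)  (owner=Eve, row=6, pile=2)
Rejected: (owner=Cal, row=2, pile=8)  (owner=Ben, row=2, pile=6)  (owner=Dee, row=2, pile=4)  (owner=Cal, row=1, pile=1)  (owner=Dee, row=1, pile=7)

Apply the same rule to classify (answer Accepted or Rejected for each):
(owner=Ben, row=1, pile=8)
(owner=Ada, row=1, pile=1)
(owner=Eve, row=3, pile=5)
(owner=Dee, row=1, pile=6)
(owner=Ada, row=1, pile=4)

The common property of the 'Accepted' items is: owner is Eve. No 'Rejected' item has it.
(owner=Ben, row=1, pile=8): Rejected (owner is Ben). (owner=Ada, row=1, pile=1): Rejected (owner is Ada). (owner=Eve, row=3, pile=5): Accepted (owner is Eve). (owner=Dee, row=1, pile=6): Rejected (owner is Dee). (owner=Ada, row=1, pile=4): Rejected (owner is Ada).

Rejected, Rejected, Accepted, Rejected, Rejected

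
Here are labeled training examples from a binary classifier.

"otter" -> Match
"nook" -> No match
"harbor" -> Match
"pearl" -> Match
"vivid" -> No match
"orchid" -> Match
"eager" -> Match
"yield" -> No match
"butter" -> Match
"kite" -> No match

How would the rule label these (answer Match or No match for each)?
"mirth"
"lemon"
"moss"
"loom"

Match, No match, No match, No match

A rule that fits every label: contains 'r' — true of each 'Match' example, false of each 'No match' one.
"mirth": has 'r', passes → Match. "lemon": no 'r', lacks this property → No match. "moss": no 'r', lacks this property → No match. "loom": no 'r', lacks this property → No match.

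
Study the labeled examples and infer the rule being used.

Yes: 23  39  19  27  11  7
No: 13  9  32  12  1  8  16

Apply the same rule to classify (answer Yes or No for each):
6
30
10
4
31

Every 'Yes' example satisfies: ≡ 3 (mod 4). None of the 'No' examples do.

No, No, No, No, Yes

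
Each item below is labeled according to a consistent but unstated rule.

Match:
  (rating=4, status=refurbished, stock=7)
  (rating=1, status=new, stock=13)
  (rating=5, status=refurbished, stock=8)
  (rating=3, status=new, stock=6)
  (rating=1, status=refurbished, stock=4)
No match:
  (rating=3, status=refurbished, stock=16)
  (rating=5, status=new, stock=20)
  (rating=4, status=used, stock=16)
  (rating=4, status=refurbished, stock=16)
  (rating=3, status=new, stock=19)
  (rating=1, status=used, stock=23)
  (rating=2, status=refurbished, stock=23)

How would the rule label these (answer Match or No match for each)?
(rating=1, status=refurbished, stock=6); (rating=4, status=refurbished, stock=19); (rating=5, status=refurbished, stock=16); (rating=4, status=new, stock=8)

The simplest hypothesis consistent with all the labels is: stock ≤ 13.
(rating=1, status=refurbished, stock=6) → stock = 6 → Match. (rating=4, status=refurbished, stock=19) → stock = 19 → No match. (rating=5, status=refurbished, stock=16) → stock = 16 → No match. (rating=4, status=new, stock=8) → stock = 8 → Match.

Match, No match, No match, Match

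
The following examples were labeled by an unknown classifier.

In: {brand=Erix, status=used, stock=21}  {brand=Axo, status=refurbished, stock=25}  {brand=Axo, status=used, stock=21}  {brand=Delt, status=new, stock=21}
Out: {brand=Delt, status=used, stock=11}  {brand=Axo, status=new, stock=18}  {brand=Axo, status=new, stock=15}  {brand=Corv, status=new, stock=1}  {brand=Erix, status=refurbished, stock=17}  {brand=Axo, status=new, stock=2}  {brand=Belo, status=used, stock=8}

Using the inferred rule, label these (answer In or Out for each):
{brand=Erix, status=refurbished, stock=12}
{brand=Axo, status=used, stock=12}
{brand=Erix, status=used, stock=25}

Out, Out, In

A rule that fits every label: stock ≥ 21 — true of each 'In' example, false of each 'Out' one.
{brand=Erix, status=refurbished, stock=12}: stock = 12, doesn't match → Out. {brand=Axo, status=used, stock=12}: stock = 12, doesn't match → Out. {brand=Erix, status=used, stock=25}: stock = 25, fits → In.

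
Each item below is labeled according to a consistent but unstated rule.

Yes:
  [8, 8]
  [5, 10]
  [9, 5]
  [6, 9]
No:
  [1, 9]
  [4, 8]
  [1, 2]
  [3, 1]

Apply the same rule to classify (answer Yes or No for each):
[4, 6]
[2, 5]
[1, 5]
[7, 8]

No, No, No, Yes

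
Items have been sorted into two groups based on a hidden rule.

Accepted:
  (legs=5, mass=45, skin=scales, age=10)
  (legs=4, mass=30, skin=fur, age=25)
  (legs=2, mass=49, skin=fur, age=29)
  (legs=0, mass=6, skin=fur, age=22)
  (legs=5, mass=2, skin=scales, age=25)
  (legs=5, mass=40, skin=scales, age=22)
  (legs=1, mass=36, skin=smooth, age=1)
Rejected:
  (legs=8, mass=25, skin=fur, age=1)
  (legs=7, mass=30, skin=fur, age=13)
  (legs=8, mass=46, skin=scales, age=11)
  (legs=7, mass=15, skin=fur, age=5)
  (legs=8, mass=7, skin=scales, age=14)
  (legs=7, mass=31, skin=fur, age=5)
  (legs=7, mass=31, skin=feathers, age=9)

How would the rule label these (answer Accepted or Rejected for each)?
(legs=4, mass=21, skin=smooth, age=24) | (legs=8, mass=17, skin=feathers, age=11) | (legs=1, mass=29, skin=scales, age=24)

Accepted, Rejected, Accepted

The rule appears to be: legs ≤ 5.
(legs=4, mass=21, skin=smooth, age=24): legs = 4, matches → Accepted. (legs=8, mass=17, skin=feathers, age=11): legs = 8, does not pass → Rejected. (legs=1, mass=29, skin=scales, age=24): legs = 1, matches → Accepted.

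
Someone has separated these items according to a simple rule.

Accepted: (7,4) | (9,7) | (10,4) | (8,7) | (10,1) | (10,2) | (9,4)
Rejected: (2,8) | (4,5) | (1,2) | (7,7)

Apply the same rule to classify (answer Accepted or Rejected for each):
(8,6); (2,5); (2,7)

Accepted, Rejected, Rejected

Every 'Accepted' example satisfies: first > second. None of the 'Rejected' examples do.
(8,6): 8 > 6 — satisfies this, so Accepted. (2,5): 2 < 5 — doesn't qualify, so Rejected. (2,7): 2 < 7 — doesn't qualify, so Rejected.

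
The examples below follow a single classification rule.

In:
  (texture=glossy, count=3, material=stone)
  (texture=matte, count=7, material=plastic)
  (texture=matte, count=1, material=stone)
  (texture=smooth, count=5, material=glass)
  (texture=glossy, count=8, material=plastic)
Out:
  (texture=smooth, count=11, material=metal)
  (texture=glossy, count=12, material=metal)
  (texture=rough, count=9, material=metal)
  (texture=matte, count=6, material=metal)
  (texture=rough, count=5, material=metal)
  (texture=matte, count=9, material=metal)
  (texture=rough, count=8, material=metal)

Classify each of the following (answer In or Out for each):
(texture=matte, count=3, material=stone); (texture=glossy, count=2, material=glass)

In, In

Looking at the examples, the only property every 'In' case has and every 'Out' case lacks is: material is not metal.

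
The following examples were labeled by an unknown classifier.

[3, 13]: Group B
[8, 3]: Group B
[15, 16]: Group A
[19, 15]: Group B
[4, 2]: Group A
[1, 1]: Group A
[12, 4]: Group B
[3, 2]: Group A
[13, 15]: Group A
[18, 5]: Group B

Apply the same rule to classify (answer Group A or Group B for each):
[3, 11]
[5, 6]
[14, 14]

Rule: |first − second| ≤ 2. This holds for each 'Group A' example and fails for each 'Group B' one.

Group B, Group A, Group A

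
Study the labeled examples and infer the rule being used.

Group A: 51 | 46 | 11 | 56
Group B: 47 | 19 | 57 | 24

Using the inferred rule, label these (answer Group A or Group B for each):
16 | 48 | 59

Group A, Group B, Group B

Comparing the two groups points to one rule — ≡ 1 (mod 5).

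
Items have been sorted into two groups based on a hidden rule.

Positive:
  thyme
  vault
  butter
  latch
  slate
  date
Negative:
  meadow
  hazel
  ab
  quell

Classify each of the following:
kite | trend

Positive, Positive

'Positive' ⟺ contains 't'.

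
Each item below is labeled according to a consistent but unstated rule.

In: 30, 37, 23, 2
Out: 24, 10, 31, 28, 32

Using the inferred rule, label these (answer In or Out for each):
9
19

One predicate separates the groups cleanly: ≡ 2 (mod 7).
9 — 9 mod 7 = 2, hence In. 19 — 19 mod 7 = 5, hence Out.

In, Out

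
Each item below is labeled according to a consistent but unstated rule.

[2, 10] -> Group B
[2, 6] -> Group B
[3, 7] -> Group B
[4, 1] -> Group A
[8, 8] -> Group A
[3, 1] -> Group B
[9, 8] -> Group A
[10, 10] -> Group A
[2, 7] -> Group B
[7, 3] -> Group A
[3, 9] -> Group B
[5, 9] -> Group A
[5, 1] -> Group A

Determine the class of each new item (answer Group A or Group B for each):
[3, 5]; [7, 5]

The rule appears to be: first ≥ 4.
[3, 5]: first 3 — lacks this property, so Group B.
[7, 5]: first 7 — meets the rule, so Group A.

Group B, Group A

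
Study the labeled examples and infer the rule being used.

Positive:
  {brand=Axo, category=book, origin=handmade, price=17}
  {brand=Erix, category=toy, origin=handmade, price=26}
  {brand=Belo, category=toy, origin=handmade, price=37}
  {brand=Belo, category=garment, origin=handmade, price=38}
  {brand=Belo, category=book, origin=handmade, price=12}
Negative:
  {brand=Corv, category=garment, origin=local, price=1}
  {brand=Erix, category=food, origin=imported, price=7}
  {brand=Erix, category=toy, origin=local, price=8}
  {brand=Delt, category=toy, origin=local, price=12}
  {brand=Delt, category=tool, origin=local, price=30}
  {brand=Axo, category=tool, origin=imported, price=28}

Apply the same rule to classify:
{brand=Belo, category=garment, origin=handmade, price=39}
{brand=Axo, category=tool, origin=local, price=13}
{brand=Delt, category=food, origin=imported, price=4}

Positive, Negative, Negative

Rule: origin is handmade. This holds for each 'Positive' example and fails for each 'Negative' one.
Positive: {brand=Belo, category=garment, origin=handmade, price=39}, since origin is handmade. Negative: {brand=Axo, category=tool, origin=local, price=13}, since origin is local. Negative: {brand=Delt, category=food, origin=imported, price=4}, since origin is imported.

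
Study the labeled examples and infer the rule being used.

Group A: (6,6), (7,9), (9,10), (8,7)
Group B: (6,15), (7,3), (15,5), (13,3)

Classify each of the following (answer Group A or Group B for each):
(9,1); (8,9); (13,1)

One predicate separates the groups cleanly: |first − second| ≤ 2.
(9,1): |9−1| = 8 — does not fit, so Group B.
(8,9): |8−9| = 1 — qualifies, so Group A.
(13,1): |13−1| = 12 — does not fit, so Group B.

Group B, Group A, Group B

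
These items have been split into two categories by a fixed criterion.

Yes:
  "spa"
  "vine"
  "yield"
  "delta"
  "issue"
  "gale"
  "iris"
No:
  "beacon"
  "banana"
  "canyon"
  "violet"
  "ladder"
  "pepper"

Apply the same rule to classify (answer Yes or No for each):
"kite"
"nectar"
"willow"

All 'Yes' examples share one property — length ≤ 5 — and every 'No' example lacks it.
Yes: "kite", since length 4. No: "nectar", since length 6. No: "willow", since length 6.

Yes, No, No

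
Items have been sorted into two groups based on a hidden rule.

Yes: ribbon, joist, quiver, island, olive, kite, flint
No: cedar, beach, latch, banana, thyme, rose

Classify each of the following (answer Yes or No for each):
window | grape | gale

Yes, No, No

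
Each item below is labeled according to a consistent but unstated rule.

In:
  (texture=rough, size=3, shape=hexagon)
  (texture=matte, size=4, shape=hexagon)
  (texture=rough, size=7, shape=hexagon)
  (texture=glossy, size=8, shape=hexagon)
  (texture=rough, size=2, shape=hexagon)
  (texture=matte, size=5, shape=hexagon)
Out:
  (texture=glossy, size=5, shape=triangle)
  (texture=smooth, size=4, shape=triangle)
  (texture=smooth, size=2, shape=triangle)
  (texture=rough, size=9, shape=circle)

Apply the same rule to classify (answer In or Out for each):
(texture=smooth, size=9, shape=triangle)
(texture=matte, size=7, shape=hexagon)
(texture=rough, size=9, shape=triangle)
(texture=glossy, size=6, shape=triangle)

Out, In, Out, Out

Comparing the two groups points to one rule — shape is hexagon.
(texture=smooth, size=9, shape=triangle) — shape is triangle, hence Out. (texture=matte, size=7, shape=hexagon) — shape is hexagon, hence In. (texture=rough, size=9, shape=triangle) — shape is triangle, hence Out. (texture=glossy, size=6, shape=triangle) — shape is triangle, hence Out.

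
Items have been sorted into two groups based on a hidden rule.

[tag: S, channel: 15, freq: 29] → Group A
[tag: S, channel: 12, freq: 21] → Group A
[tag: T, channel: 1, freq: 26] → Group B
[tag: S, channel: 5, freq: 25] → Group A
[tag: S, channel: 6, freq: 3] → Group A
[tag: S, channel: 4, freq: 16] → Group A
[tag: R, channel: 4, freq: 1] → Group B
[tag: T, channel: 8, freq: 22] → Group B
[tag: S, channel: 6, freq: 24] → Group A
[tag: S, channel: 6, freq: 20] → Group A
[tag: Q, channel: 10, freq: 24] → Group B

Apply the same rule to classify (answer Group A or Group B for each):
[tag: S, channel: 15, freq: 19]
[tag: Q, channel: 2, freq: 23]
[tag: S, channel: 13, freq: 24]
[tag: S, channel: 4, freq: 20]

All 'Group A' examples share one property — tag is S — and every 'Group B' example lacks it.
[tag: S, channel: 15, freq: 19] → tag is S → Group A.
[tag: Q, channel: 2, freq: 23] → tag is Q → Group B.
[tag: S, channel: 13, freq: 24] → tag is S → Group A.
[tag: S, channel: 4, freq: 20] → tag is S → Group A.

Group A, Group B, Group A, Group A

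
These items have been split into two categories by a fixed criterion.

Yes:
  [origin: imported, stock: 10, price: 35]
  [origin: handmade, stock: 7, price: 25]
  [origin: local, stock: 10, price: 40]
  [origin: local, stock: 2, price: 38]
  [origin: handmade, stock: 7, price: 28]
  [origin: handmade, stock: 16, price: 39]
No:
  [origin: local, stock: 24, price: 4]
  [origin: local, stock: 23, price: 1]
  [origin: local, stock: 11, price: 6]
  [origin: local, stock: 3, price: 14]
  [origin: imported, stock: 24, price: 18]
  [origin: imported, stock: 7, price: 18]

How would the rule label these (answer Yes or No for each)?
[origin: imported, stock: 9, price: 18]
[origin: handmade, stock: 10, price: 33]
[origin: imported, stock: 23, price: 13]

A rule that fits every label: price ≥ 25 — true of each 'Yes' example, false of each 'No' one.
No: [origin: imported, stock: 9, price: 18], since price = 18.
Yes: [origin: handmade, stock: 10, price: 33], since price = 33.
No: [origin: imported, stock: 23, price: 13], since price = 13.

No, Yes, No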